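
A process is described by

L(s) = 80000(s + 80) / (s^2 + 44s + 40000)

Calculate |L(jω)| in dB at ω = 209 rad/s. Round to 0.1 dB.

At s = jω = j209:
zero (s+80): 80 + j209 → |·| = √(80²+209²) = √50081 ≈ 223.79, ∠ = arctan(209/80) ≈ 69.05°
quadratic: (j209)² + 44·j209 + 40000 = -3681 + j9196 → |·| ≈ 9905.4, ∠ ≈ 111.82°
|L| = 80000 · 223.79 / 9905.4 ≈ 1807.4
Gain = 20 log₁₀(1807.4) ≈ 65.14 dB

65.1 dB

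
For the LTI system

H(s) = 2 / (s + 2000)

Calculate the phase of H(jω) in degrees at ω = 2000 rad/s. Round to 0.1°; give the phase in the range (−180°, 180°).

-45.0°

Substitute s = j2000:
Numerator: 2 = 2 + j0
Denominator: (j2000) + 2000 = 2000 + j2000
|N| = √(2² + 0²) ≈ 2, ∠N ≈ 0.00°
|D| = √(2000² + 2000²) ≈ 2828.4, ∠D ≈ 45.00°
∠H = 0.00° − 45.00° = -45.00°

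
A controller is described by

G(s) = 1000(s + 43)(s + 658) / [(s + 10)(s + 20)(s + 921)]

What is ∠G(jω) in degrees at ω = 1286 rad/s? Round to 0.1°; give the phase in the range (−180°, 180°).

-82.1°

At s = jω = j1286:
zero (s+43): 43 + j1286 → |·| = √(43²+1286²) = √1655645 ≈ 1286.7, ∠ = arctan(1286/43) ≈ 88.08°
zero (s+658): 658 + j1286 → |·| = √(658²+1286²) = √2086760 ≈ 1444.6, ∠ = arctan(1286/658) ≈ 62.90°
pole (s+10): 10 + j1286 → |·| = √(10²+1286²) = √1653896 ≈ 1286, ∠ = arctan(1286/10) ≈ 89.55°
pole (s+20): 20 + j1286 → |·| = √(20²+1286²) = √1654196 ≈ 1286.2, ∠ = arctan(1286/20) ≈ 89.11°
pole (s+921): 921 + j1286 → |·| = √(921²+1286²) = √2502037 ≈ 1581.8, ∠ = arctan(1286/921) ≈ 54.39°
∠G = 150.98° − 233.05° = -82.07°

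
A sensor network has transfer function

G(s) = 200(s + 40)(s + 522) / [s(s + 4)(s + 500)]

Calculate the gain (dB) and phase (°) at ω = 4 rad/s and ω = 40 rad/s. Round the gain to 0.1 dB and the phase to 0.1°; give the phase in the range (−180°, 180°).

ω = 4: 51.4 dB, -129.3°; ω = 40: 17.3 dB, -129.5°

At s = jω = j4:
zero (s+40): 40 + j4 → |·| = √(40²+4²) = √1616 ≈ 40.2, ∠ = arctan(4/40) ≈ 5.71°
zero (s+522): 522 + j4 → |·| = √(522²+4²) = √272500 ≈ 522.02, ∠ = arctan(4/522) ≈ 0.44°
pole (s+4): 4 + j4 → |·| = √(4²+4²) = √32 ≈ 5.6569, ∠ = arctan(4/4) ≈ 45.00°
pole (s+500): 500 + j4 → |·| = √(500²+4²) = √250016 ≈ 500.02, ∠ = arctan(4/500) ≈ 0.46°
pole at origin: |s| = 4, ∠ = 90.00° (in denominator)
|G| = 200 · 20985 / 11314 ≈ 370.96
Gain = 20 log₁₀(370.96) ≈ 51.39 dB
∠G = 6.15° − 135.46° = -129.31°

At s = jω = j40:
zero (s+40): 40 + j40 → |·| = √(40²+40²) = √3200 ≈ 56.569, ∠ = arctan(40/40) ≈ 45.00°
zero (s+522): 522 + j40 → |·| = √(522²+40²) = √274084 ≈ 523.53, ∠ = arctan(40/522) ≈ 4.38°
pole (s+4): 4 + j40 → |·| = √(4²+40²) = √1616 ≈ 40.2, ∠ = arctan(40/4) ≈ 84.29°
pole (s+500): 500 + j40 → |·| = √(500²+40²) = √251600 ≈ 501.6, ∠ = arctan(40/500) ≈ 4.57°
pole at origin: |s| = 40, ∠ = 90.00° (in denominator)
|G| = 200 · 29616 / 8.0657e+05 ≈ 7.3437
Gain = 20 log₁₀(7.3437) ≈ 17.32 dB
∠G = 49.38° − 178.86° = -129.48°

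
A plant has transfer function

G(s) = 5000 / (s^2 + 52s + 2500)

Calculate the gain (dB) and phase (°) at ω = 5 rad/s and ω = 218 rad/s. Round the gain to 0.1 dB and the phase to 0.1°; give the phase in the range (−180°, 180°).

ω = 5: 6.1 dB, -6.0°; ω = 218: -19.4 dB, -165.9°

At s = jω = j5:
quadratic: (j5)² + 52·j5 + 2500 = 2475 + j260 → |·| ≈ 2488.6, ∠ ≈ 6.00°
|G| = 5000 / 2488.6 ≈ 2.0092
Gain = 20 log₁₀(2.0092) ≈ 6.06 dB
∠G = 0.00° − 6.00° = -6.00°

At s = jω = j218:
quadratic: (j218)² + 52·j218 + 2500 = -45024 + j11336 → |·| ≈ 46429, ∠ ≈ 165.87°
|G| = 5000 / 46429 ≈ 0.10769
Gain = 20 log₁₀(0.10769) ≈ -19.36 dB
∠G = 0.00° − 165.87° = -165.87°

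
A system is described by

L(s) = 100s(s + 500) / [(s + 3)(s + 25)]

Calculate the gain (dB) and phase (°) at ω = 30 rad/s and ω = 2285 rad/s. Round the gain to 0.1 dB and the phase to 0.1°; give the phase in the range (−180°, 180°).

At s = jω = j30:
zero (s+500): 500 + j30 → |·| = √(500²+30²) = √250900 ≈ 500.9, ∠ = arctan(30/500) ≈ 3.43°
zero at origin: s = j30 → |·| = 30, ∠ = 90.00°
pole (s+3): 3 + j30 → |·| = √(3²+30²) = √909 ≈ 30.15, ∠ = arctan(30/3) ≈ 84.29°
pole (s+25): 25 + j30 → |·| = √(25²+30²) = √1525 ≈ 39.051, ∠ = arctan(30/25) ≈ 50.19°
|L| = 100 · 15027 / 1177.4 ≈ 1276.3
Gain = 20 log₁₀(1276.3) ≈ 62.12 dB
∠L = 93.43° − 134.48° = -41.05°

At s = jω = j2285:
zero (s+500): 500 + j2285 → |·| = √(500²+2285²) = √5471225 ≈ 2339.1, ∠ = arctan(2285/500) ≈ 77.66°
zero at origin: s = j2285 → |·| = 2285, ∠ = 90.00°
pole (s+3): 3 + j2285 → |·| = √(3²+2285²) = √5221234 ≈ 2285, ∠ = arctan(2285/3) ≈ 89.92°
pole (s+25): 25 + j2285 → |·| = √(25²+2285²) = √5221850 ≈ 2285.1, ∠ = arctan(2285/25) ≈ 89.37°
|L| = 100 · 5.3448e+06 / 5.2215e+06 ≈ 102.36
Gain = 20 log₁₀(102.36) ≈ 40.20 dB
∠L = 167.66° − 179.29° = -11.63°

ω = 30: 62.1 dB, -41.1°; ω = 2285: 40.2 dB, -11.6°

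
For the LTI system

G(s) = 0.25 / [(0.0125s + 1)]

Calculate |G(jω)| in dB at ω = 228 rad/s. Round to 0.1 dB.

At ω = 228 rad/s:
pole (1 + j228·0.0125) = 1 + j2.85 → |·| ≈ 3.0203, ∠ ≈ 70.67°
|G| = 0.25 · 1 / (3.0203) ≈ 0.082773
Gain = 20 log₁₀(0.082773) ≈ -21.64 dB

-21.6 dB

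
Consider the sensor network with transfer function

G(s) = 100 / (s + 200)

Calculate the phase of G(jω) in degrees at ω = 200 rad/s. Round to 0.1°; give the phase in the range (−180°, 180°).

At s = jω = j200:
pole (s+200): 200 + j200 → |·| = √(200²+200²) = √80000 ≈ 282.84, ∠ = arctan(200/200) ≈ 45.00°
∠G = 0.00° − 45.00° = -45.00°

-45.0°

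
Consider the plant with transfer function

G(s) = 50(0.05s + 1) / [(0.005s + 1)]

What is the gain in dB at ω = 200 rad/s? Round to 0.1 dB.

51.0 dB

At ω = 200 rad/s:
zero (1 + j200·0.05) = 1 + j10 → |·| ≈ 10.05, ∠ ≈ 84.29°
pole (1 + j200·0.005) = 1 + j1 → |·| ≈ 1.4142, ∠ ≈ 45.00°
|G| = 50 · 10.05 / (1.4142) ≈ 355.32
Gain = 20 log₁₀(355.32) ≈ 51.01 dB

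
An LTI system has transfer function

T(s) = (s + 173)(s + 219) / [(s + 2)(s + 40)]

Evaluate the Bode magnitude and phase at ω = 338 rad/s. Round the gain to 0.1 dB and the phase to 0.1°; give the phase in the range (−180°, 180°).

At s = jω = j338:
zero (s+173): 173 + j338 → |·| = √(173²+338²) = √144173 ≈ 379.7, ∠ = arctan(338/173) ≈ 62.90°
zero (s+219): 219 + j338 → |·| = √(219²+338²) = √162205 ≈ 402.75, ∠ = arctan(338/219) ≈ 57.06°
pole (s+2): 2 + j338 → |·| = √(2²+338²) = √114248 ≈ 338.01, ∠ = arctan(338/2) ≈ 89.66°
pole (s+40): 40 + j338 → |·| = √(40²+338²) = √115844 ≈ 340.36, ∠ = arctan(338/40) ≈ 83.25°
|T| = 1 · 1.5292e+05 / 1.1505e+05 ≈ 1.3292
Gain = 20 log₁₀(1.3292) ≈ 2.47 dB
∠T = 119.96° − 172.91° = -52.95°

2.5 dB, -53.0°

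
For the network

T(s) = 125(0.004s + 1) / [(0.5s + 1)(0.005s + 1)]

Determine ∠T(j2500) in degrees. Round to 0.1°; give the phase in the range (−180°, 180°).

-91.1°

At ω = 2500 rad/s:
zero (1 + j2500·0.004) = 1 + j10 → |·| ≈ 10.05, ∠ ≈ 84.29°
pole (1 + j2500·0.5) = 1 + j1250 → |·| ≈ 1250, ∠ ≈ 89.95°
pole (1 + j2500·0.005) = 1 + j12.5 → |·| ≈ 12.54, ∠ ≈ 85.43°
∠T = (84.29°) − (89.95° + 85.43°) = -91.09°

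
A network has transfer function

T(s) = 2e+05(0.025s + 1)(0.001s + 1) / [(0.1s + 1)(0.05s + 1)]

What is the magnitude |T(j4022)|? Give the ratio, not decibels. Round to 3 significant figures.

1.03e+03

At ω = 4022 rad/s:
zero (1 + j4022·0.025) = 1 + j100.55 → |·| ≈ 100.55, ∠ ≈ 89.43°
zero (1 + j4022·0.001) = 1 + j4.022 → |·| ≈ 4.1445, ∠ ≈ 76.04°
pole (1 + j4022·0.1) = 1 + j402.2 → |·| ≈ 402.2, ∠ ≈ 89.86°
pole (1 + j4022·0.05) = 1 + j201.1 → |·| ≈ 201.1, ∠ ≈ 89.72°
|T| = 2e+05 · 100.55 · 4.1445 / (402.2 · 201.1) ≈ 1030.5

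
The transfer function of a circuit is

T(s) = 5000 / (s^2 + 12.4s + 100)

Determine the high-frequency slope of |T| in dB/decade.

-40 dB/decade

Each pole contributes −20 dB/decade at high frequency; each zero contributes +20 dB/decade.
Net: 0 zero(s) − 2 pole(s) → -40 dB/decade.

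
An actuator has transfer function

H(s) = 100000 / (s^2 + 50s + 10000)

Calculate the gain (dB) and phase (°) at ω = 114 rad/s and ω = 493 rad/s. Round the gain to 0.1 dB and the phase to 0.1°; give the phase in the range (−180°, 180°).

ω = 114: 23.8 dB, -117.7°; ω = 493: -7.4 dB, -174.0°

At s = jω = j114:
quadratic: (j114)² + 50·j114 + 10000 = -2996 + j5700 → |·| ≈ 6439.4, ∠ ≈ 117.73°
|H| = 100000 / 6439.4 ≈ 15.529
Gain = 20 log₁₀(15.529) ≈ 23.82 dB
∠H = 0.00° − 117.73° = -117.73°

At s = jω = j493:
quadratic: (j493)² + 50·j493 + 10000 = -233049 + j24650 → |·| ≈ 2.3435e+05, ∠ ≈ 173.96°
|H| = 100000 / 2.3435e+05 ≈ 0.42671
Gain = 20 log₁₀(0.42671) ≈ -7.40 dB
∠H = 0.00° − 173.96° = -173.96°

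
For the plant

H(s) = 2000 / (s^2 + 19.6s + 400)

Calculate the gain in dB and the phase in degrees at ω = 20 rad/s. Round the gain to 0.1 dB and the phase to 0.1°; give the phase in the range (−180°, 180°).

14.2 dB, -90.0°

At s = jω = j20:
quadratic: (j20)² + 19.6·j20 + 400 = 0 + j392 → |·| ≈ 392, ∠ ≈ 90.00°
|H| = 2000 / 392 ≈ 5.102
Gain = 20 log₁₀(5.102) ≈ 14.15 dB
∠H = 0.00° − 90.00° = -90.00°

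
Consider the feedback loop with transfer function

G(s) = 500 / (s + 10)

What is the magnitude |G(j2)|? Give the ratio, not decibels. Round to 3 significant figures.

49.0

At s = jω = j2:
pole (s+10): 10 + j2 → |·| = √(10²+2²) = √104 ≈ 10.198, ∠ = arctan(2/10) ≈ 11.31°
|G| = 500 / 10.198 ≈ 49.029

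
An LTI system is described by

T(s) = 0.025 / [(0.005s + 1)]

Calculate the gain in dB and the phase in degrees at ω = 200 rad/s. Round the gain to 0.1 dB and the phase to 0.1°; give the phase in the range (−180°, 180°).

At ω = 200 rad/s:
pole (1 + j200·0.005) = 1 + j1 → |·| ≈ 1.4142, ∠ ≈ 45.00°
|T| = 0.025 · 1 / (1.4142) ≈ 0.017678
Gain = 20 log₁₀(0.017678) ≈ -35.05 dB
∠T = (0°) − (45.00°) = -45.00°

-35.1 dB, -45.0°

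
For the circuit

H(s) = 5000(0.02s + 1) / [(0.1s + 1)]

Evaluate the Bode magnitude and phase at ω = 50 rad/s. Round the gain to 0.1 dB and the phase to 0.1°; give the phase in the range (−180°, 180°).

At ω = 50 rad/s:
zero (1 + j50·0.02) = 1 + j1 → |·| ≈ 1.4142, ∠ ≈ 45.00°
pole (1 + j50·0.1) = 1 + j5 → |·| ≈ 5.099, ∠ ≈ 78.69°
|H| = 5000 · 1.4142 / (5.099) ≈ 1386.7
Gain = 20 log₁₀(1386.7) ≈ 62.84 dB
∠H = (45.00°) − (78.69°) = -33.69°

62.8 dB, -33.7°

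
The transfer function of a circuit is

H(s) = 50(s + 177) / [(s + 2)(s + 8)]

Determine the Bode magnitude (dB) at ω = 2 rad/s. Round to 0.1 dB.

At s = jω = j2:
zero (s+177): 177 + j2 → |·| = √(177²+2²) = √31333 ≈ 177.01, ∠ = arctan(2/177) ≈ 0.65°
pole (s+2): 2 + j2 → |·| = √(2²+2²) = √8 ≈ 2.8284, ∠ = arctan(2/2) ≈ 45.00°
pole (s+8): 8 + j2 → |·| = √(8²+2²) = √68 ≈ 8.2462, ∠ = arctan(2/8) ≈ 14.04°
|H| = 50 · 177.01 / 23.324 ≈ 379.46
Gain = 20 log₁₀(379.46) ≈ 51.58 dB

51.6 dB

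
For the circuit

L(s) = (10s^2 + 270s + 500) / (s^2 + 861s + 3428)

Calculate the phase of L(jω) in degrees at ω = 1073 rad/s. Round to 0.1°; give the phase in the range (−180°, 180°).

37.4°

Substitute s = j1073:
Numerator: 10(j1073)^2 + 270(j1073) + 500 = -11512790 + j289710
Denominator: (j1073)^2 + 861(j1073) + 3428 = -1147901 + j923853
|N| = √(11512790² + 289710²) ≈ 1.1516e+07, ∠N ≈ 178.56°
|D| = √(1147901² + 923853²) ≈ 1.4735e+06, ∠D ≈ 141.17°
∠L = 178.56° − 141.17° = 37.39°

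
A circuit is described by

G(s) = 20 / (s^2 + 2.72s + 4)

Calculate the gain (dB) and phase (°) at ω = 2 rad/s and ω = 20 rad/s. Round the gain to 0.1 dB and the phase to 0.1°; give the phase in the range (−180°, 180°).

At s = jω = j2:
quadratic: (j2)² + 2.72·j2 + 4 = 0 + j5.44 → |·| ≈ 5.44, ∠ ≈ 90.00°
|G| = 20 / 5.44 ≈ 3.6765
Gain = 20 log₁₀(3.6765) ≈ 11.31 dB
∠G = 0.00° − 90.00° = -90.00°

At s = jω = j20:
quadratic: (j20)² + 2.72·j20 + 4 = -396 + j54.4 → |·| ≈ 399.72, ∠ ≈ 172.18°
|G| = 20 / 399.72 ≈ 0.050035
Gain = 20 log₁₀(0.050035) ≈ -26.01 dB
∠G = 0.00° − 172.18° = -172.18°

ω = 2: 11.3 dB, -90.0°; ω = 20: -26.0 dB, -172.2°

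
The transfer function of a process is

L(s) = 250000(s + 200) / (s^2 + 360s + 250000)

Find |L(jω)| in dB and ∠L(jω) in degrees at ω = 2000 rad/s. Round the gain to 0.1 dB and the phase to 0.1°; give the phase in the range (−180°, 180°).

At s = jω = j2000:
zero (s+200): 200 + j2000 → |·| = √(200²+2000²) = √4040000 ≈ 2010, ∠ = arctan(2000/200) ≈ 84.29°
quadratic: (j2000)² + 360·j2000 + 250000 = -3750000 + j720000 → |·| ≈ 3.8185e+06, ∠ ≈ 169.13°
|L| = 250000 · 2010 / 3.8185e+06 ≈ 131.6
Gain = 20 log₁₀(131.6) ≈ 42.39 dB
∠L = 84.29° − 169.13° = -84.84°

42.4 dB, -84.8°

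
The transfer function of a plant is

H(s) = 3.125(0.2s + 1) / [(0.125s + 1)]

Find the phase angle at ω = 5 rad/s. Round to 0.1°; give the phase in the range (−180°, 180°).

13.0°

At ω = 5 rad/s:
zero (1 + j5·0.2) = 1 + j1 → |·| ≈ 1.4142, ∠ ≈ 45.00°
pole (1 + j5·0.125) = 1 + j0.625 → |·| ≈ 1.1792, ∠ ≈ 32.01°
∠H = (45.00°) − (32.01°) = 12.99°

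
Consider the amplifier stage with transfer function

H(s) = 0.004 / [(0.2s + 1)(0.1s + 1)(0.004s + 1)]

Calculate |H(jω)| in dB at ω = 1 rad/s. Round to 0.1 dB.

At ω = 1 rad/s:
pole (1 + j1·0.2) = 1 + j0.2 → |·| ≈ 1.0198, ∠ ≈ 11.31°
pole (1 + j1·0.1) = 1 + j0.1 → |·| ≈ 1.005, ∠ ≈ 5.71°
pole (1 + j1·0.004) = 1 + j0.004 → |·| ≈ 1, ∠ ≈ 0.23°
|H| = 0.004 · 1 / (1.0198 · 1.005 · 1) ≈ 0.0039028
Gain = 20 log₁₀(0.0039028) ≈ -48.17 dB

-48.2 dB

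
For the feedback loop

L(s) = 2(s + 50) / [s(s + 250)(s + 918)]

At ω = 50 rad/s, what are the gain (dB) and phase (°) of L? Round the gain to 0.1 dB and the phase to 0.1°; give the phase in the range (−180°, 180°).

At s = jω = j50:
zero (s+50): 50 + j50 → |·| = √(50²+50²) = √5000 ≈ 70.711, ∠ = arctan(50/50) ≈ 45.00°
pole (s+250): 250 + j50 → |·| = √(250²+50²) = √65000 ≈ 254.95, ∠ = arctan(50/250) ≈ 11.31°
pole (s+918): 918 + j50 → |·| = √(918²+50²) = √845224 ≈ 919.36, ∠ = arctan(50/918) ≈ 3.12°
pole at origin: |s| = 50, ∠ = 90.00° (in denominator)
|L| = 2 · 70.711 / 1.172e+07 ≈ 1.2067e-05
Gain = 20 log₁₀(1.2067e-05) ≈ -98.37 dB
∠L = 45.00° − 104.43° = -59.43°

-98.4 dB, -59.4°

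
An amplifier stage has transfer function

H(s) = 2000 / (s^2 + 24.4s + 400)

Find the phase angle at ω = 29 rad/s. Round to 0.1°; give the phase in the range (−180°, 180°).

-121.9°

At s = jω = j29:
quadratic: (j29)² + 24.4·j29 + 400 = -441 + j707.6 → |·| ≈ 833.77, ∠ ≈ 121.93°
∠H = 0.00° − 121.93° = -121.93°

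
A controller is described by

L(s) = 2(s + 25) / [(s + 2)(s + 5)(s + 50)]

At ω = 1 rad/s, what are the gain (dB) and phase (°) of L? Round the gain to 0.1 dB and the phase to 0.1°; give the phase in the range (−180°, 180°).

-21.1 dB, -36.7°

At s = jω = j1:
zero (s+25): 25 + j1 → |·| = √(25²+1²) = √626 ≈ 25.02, ∠ = arctan(1/25) ≈ 2.29°
pole (s+2): 2 + j1 → |·| = √(2²+1²) = √5 ≈ 2.2361, ∠ = arctan(1/2) ≈ 26.57°
pole (s+5): 5 + j1 → |·| = √(5²+1²) = √26 ≈ 5.099, ∠ = arctan(1/5) ≈ 11.31°
pole (s+50): 50 + j1 → |·| = √(50²+1²) = √2501 ≈ 50.01, ∠ = arctan(1/50) ≈ 1.15°
|L| = 2 · 25.02 / 570.21 ≈ 0.087757
Gain = 20 log₁₀(0.087757) ≈ -21.13 dB
∠L = 2.29° − 39.03° = -36.74°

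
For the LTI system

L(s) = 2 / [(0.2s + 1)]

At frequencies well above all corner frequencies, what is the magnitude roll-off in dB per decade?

Each pole contributes −20 dB/decade at high frequency; each zero contributes +20 dB/decade.
Net: 0 zero(s) − 1 pole(s) → -20 dB/decade.

-20 dB/decade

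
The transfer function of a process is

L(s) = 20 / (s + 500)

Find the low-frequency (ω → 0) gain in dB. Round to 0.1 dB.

L(0) = 20 / (500) = 0.04
20 log₁₀(0.04) ≈ -27.96 dB

-28.0 dB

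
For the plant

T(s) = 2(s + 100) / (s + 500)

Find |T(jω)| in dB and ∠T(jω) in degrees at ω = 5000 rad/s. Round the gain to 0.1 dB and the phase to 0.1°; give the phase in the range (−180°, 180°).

At s = jω = j5000:
zero (s+100): 100 + j5000 → |·| = √(100²+5000²) = √25010000 ≈ 5001, ∠ = arctan(5000/100) ≈ 88.85°
pole (s+500): 500 + j5000 → |·| = √(500²+5000²) = √25250000 ≈ 5024.9, ∠ = arctan(5000/500) ≈ 84.29°
|T| = 2 · 5001 / 5024.9 ≈ 1.9905
Gain = 20 log₁₀(1.9905) ≈ 5.98 dB
∠T = 88.85° − 84.29° = 4.56°

6.0 dB, 4.6°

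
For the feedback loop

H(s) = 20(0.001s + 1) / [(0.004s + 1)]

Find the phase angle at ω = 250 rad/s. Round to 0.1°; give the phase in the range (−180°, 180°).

-31.0°

At ω = 250 rad/s:
zero (1 + j250·0.001) = 1 + j0.25 → |·| ≈ 1.0308, ∠ ≈ 14.04°
pole (1 + j250·0.004) = 1 + j1 → |·| ≈ 1.4142, ∠ ≈ 45.00°
∠H = (14.04°) − (45.00°) = -30.96°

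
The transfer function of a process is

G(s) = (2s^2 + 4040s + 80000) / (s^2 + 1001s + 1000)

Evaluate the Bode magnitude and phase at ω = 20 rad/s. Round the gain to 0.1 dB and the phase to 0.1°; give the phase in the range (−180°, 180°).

15.0 dB, -42.7°

Substitute s = j20:
Numerator: 2(j20)^2 + 4040(j20) + 80000 = 79200 + j80800
Denominator: (j20)^2 + 1001(j20) + 1000 = 600 + j20020
|N| = √(79200² + 80800²) ≈ 1.1314e+05, ∠N ≈ 45.57°
|D| = √(600² + 20020²) ≈ 20029, ∠D ≈ 88.28°
|G| = 1.1314e+05 / 20029 ≈ 5.6488
Gain = 20 log₁₀(5.6488) ≈ 15.04 dB
∠G = 45.57° − 88.28° = -42.71°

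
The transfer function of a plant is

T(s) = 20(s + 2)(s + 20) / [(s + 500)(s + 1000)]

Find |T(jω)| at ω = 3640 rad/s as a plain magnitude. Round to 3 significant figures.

19.1

At s = jω = j3640:
zero (s+2): 2 + j3640 → |·| = √(2²+3640²) = √13249604 ≈ 3640, ∠ = arctan(3640/2) ≈ 89.97°
zero (s+20): 20 + j3640 → |·| = √(20²+3640²) = √13250000 ≈ 3640.1, ∠ = arctan(3640/20) ≈ 89.69°
pole (s+500): 500 + j3640 → |·| = √(500²+3640²) = √13499600 ≈ 3674.2, ∠ = arctan(3640/500) ≈ 82.18°
pole (s+1000): 1000 + j3640 → |·| = √(1000²+3640²) = √14249600 ≈ 3774.9, ∠ = arctan(3640/1000) ≈ 74.64°
|T| = 20 · 1.325e+07 / 1.387e+07 ≈ 19.106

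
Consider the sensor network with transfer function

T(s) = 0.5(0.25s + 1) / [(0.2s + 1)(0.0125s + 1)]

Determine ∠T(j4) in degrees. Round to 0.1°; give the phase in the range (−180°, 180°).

At ω = 4 rad/s:
zero (1 + j4·0.25) = 1 + j1 → |·| ≈ 1.4142, ∠ ≈ 45.00°
pole (1 + j4·0.2) = 1 + j0.8 → |·| ≈ 1.2806, ∠ ≈ 38.66°
pole (1 + j4·0.0125) = 1 + j0.05 → |·| ≈ 1.0012, ∠ ≈ 2.86°
∠T = (45.00°) − (38.66° + 2.86°) = 3.48°

3.5°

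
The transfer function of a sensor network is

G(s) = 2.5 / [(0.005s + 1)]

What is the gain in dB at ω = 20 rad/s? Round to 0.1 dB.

At ω = 20 rad/s:
pole (1 + j20·0.005) = 1 + j0.1 → |·| ≈ 1.005, ∠ ≈ 5.71°
|G| = 2.5 · 1 / (1.005) ≈ 2.4876
Gain = 20 log₁₀(2.4876) ≈ 7.92 dB

7.9 dB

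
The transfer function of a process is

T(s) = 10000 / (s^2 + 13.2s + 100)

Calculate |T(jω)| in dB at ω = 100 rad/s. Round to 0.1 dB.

At s = jω = j100:
quadratic: (j100)² + 13.2·j100 + 100 = -9900 + j1320 → |·| ≈ 9987.6, ∠ ≈ 172.41°
|T| = 10000 / 9987.6 ≈ 1.0012
Gain = 20 log₁₀(1.0012) ≈ 0.01 dB

0.0 dB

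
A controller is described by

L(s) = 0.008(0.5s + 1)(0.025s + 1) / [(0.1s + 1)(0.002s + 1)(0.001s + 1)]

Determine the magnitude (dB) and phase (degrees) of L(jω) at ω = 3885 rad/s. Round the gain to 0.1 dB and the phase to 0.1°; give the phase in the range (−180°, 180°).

-18.2 dB, -68.7°

At ω = 3885 rad/s:
zero (1 + j3885·0.5) = 1 + j1942.5 → |·| ≈ 1942.5, ∠ ≈ 89.97°
zero (1 + j3885·0.025) = 1 + j97.125 → |·| ≈ 97.13, ∠ ≈ 89.41°
pole (1 + j3885·0.1) = 1 + j388.5 → |·| ≈ 388.5, ∠ ≈ 89.85°
pole (1 + j3885·0.002) = 1 + j7.77 → |·| ≈ 7.8341, ∠ ≈ 82.67°
pole (1 + j3885·0.001) = 1 + j3.885 → |·| ≈ 4.0116, ∠ ≈ 75.57°
|L| = 0.008 · 1942.5 · 97.13 / (388.5 · 7.8341 · 4.0116) ≈ 0.12363
Gain = 20 log₁₀(0.12363) ≈ -18.16 dB
∠L = (89.97° + 89.41°) − (89.85° + 82.67° + 75.57°) = -68.71°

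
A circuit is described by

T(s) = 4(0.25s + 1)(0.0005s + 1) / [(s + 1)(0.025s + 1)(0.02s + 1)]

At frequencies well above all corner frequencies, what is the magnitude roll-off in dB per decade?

-20 dB/decade

Each pole contributes −20 dB/decade at high frequency; each zero contributes +20 dB/decade.
Net: 2 zero(s) − 3 pole(s) → -20 dB/decade.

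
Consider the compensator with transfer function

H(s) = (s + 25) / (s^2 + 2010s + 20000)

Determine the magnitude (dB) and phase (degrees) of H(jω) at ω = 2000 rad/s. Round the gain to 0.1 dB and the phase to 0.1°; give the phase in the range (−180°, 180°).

Substitute s = j2000:
Numerator: (j2000) + 25 = 25 + j2000
Denominator: (j2000)^2 + 2010(j2000) + 20000 = -3980000 + j4020000
|N| = √(25² + 2000²) ≈ 2000.2, ∠N ≈ 89.28°
|D| = √(3980000² + 4020000²) ≈ 5.6569e+06, ∠D ≈ 134.71°
|H| = 2000.2 / 5.6569e+06 ≈ 0.00035359
Gain = 20 log₁₀(0.00035359) ≈ -69.03 dB
∠H = 89.28° − 134.71° = -45.43°

-69.0 dB, -45.4°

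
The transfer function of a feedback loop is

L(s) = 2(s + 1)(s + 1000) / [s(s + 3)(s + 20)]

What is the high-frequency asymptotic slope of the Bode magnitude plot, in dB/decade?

-20 dB/decade

Each pole contributes −20 dB/decade at high frequency; each zero contributes +20 dB/decade.
Net: 2 zero(s) − 3 pole(s) → -20 dB/decade.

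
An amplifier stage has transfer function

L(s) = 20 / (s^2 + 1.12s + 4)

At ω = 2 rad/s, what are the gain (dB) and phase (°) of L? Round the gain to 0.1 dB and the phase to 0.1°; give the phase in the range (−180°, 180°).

19.0 dB, -90.0°

At s = jω = j2:
quadratic: (j2)² + 1.12·j2 + 4 = 0 + j2.24 → |·| ≈ 2.24, ∠ ≈ 90.00°
|L| = 20 / 2.24 ≈ 8.9286
Gain = 20 log₁₀(8.9286) ≈ 19.02 dB
∠L = 0.00° − 90.00° = -90.00°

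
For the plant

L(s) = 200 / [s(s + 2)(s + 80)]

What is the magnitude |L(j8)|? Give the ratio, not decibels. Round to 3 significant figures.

At s = jω = j8:
pole (s+2): 2 + j8 → |·| = √(2²+8²) = √68 ≈ 8.2462, ∠ = arctan(8/2) ≈ 75.96°
pole (s+80): 80 + j8 → |·| = √(80²+8²) = √6464 ≈ 80.399, ∠ = arctan(8/80) ≈ 5.71°
pole at origin: |s| = 8, ∠ = 90.00° (in denominator)
|L| = 200 / 5303.9 ≈ 0.037708

0.0377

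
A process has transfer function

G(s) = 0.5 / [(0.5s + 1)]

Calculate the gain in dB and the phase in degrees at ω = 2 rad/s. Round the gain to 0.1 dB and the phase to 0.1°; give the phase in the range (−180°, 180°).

-9.0 dB, -45.0°

At ω = 2 rad/s:
pole (1 + j2·0.5) = 1 + j1 → |·| ≈ 1.4142, ∠ ≈ 45.00°
|G| = 0.5 · 1 / (1.4142) ≈ 0.35356
Gain = 20 log₁₀(0.35356) ≈ -9.03 dB
∠G = (0°) − (45.00°) = -45.00°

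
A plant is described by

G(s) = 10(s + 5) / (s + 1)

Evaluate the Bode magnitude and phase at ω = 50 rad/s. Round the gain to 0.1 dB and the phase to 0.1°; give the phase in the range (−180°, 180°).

At s = jω = j50:
zero (s+5): 5 + j50 → |·| = √(5²+50²) = √2525 ≈ 50.249, ∠ = arctan(50/5) ≈ 84.29°
pole (s+1): 1 + j50 → |·| = √(1²+50²) = √2501 ≈ 50.01, ∠ = arctan(50/1) ≈ 88.85°
|G| = 10 · 50.249 / 50.01 ≈ 10.048
Gain = 20 log₁₀(10.048) ≈ 20.04 dB
∠G = 84.29° − 88.85° = -4.56°

20.0 dB, -4.6°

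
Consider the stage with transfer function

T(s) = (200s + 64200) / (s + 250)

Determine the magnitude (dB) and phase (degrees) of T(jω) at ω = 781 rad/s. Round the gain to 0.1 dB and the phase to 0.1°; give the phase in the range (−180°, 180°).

Substitute s = j781:
Numerator: 200(j781) + 64200 = 64200 + j156200
Denominator: (j781) + 250 = 250 + j781
|N| = √(64200² + 156200²) ≈ 1.6888e+05, ∠N ≈ 67.66°
|D| = √(250² + 781²) ≈ 820.04, ∠D ≈ 72.25°
|T| = 1.6888e+05 / 820.04 ≈ 205.94
Gain = 20 log₁₀(205.94) ≈ 46.27 dB
∠T = 67.66° − 72.25° = -4.59°

46.3 dB, -4.6°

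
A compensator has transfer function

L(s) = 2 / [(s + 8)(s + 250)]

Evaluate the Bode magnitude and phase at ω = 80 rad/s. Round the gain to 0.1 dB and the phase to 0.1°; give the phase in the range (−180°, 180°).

-80.5 dB, -102.0°

At s = jω = j80:
pole (s+8): 8 + j80 → |·| = √(8²+80²) = √6464 ≈ 80.399, ∠ = arctan(80/8) ≈ 84.29°
pole (s+250): 250 + j80 → |·| = √(250²+80²) = √68900 ≈ 262.49, ∠ = arctan(80/250) ≈ 17.74°
|L| = 2 / 21104 ≈ 9.4769e-05
Gain = 20 log₁₀(9.4769e-05) ≈ -80.47 dB
∠L = 0.00° − 102.03° = -102.03°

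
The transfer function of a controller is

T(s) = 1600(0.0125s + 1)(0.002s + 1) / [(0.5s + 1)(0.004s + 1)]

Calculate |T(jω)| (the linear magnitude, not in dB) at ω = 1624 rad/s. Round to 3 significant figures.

20.7

At ω = 1624 rad/s:
zero (1 + j1624·0.0125) = 1 + j20.3 → |·| ≈ 20.325, ∠ ≈ 87.18°
zero (1 + j1624·0.002) = 1 + j3.248 → |·| ≈ 3.3985, ∠ ≈ 72.89°
pole (1 + j1624·0.5) = 1 + j812 → |·| ≈ 812, ∠ ≈ 89.93°
pole (1 + j1624·0.004) = 1 + j6.496 → |·| ≈ 6.5725, ∠ ≈ 81.25°
|T| = 1600 · 20.325 · 3.3985 / (812 · 6.5725) ≈ 20.709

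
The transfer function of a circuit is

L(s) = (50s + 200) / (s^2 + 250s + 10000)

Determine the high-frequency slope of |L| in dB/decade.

-20 dB/decade

Each pole contributes −20 dB/decade at high frequency; each zero contributes +20 dB/decade.
Net: 1 zero(s) − 2 pole(s) → -20 dB/decade.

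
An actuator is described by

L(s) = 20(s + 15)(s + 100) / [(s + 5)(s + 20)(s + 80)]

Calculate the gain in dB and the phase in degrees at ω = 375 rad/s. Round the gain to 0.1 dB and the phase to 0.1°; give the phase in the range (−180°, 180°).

-25.4 dB, -91.4°

At s = jω = j375:
zero (s+15): 15 + j375 → |·| = √(15²+375²) = √140850 ≈ 375.3, ∠ = arctan(375/15) ≈ 87.71°
zero (s+100): 100 + j375 → |·| = √(100²+375²) = √150625 ≈ 388.1, ∠ = arctan(375/100) ≈ 75.07°
pole (s+5): 5 + j375 → |·| = √(5²+375²) = √140650 ≈ 375.03, ∠ = arctan(375/5) ≈ 89.24°
pole (s+20): 20 + j375 → |·| = √(20²+375²) = √141025 ≈ 375.53, ∠ = arctan(375/20) ≈ 86.95°
pole (s+80): 80 + j375 → |·| = √(80²+375²) = √147025 ≈ 383.44, ∠ = arctan(375/80) ≈ 77.96°
|L| = 20 · 1.4565e+05 / 5.4002e+07 ≈ 0.053942
Gain = 20 log₁₀(0.053942) ≈ -25.36 dB
∠L = 162.78° − 254.15° = -91.37°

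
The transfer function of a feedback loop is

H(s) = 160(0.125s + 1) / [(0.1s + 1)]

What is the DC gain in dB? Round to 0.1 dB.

H(0) = 160 · 1 / 1 = 160
20 log₁₀(160) ≈ 44.08 dB

44.1 dB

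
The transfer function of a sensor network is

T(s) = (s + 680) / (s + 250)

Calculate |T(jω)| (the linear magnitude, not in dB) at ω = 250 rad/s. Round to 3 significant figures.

2.05

Substitute s = j250:
Numerator: (j250) + 680 = 680 + j250
Denominator: (j250) + 250 = 250 + j250
|N| = √(680² + 250²) ≈ 724.5, ∠N ≈ 20.19°
|D| = √(250² + 250²) ≈ 353.55, ∠D ≈ 45.00°
|T| = 724.5 / 353.55 ≈ 2.0492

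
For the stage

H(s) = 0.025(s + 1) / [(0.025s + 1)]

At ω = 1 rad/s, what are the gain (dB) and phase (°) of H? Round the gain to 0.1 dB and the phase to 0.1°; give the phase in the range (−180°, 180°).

At ω = 1 rad/s:
zero (1 + j1·1) = 1 + j1 → |·| ≈ 1.4142, ∠ ≈ 45.00°
pole (1 + j1·0.025) = 1 + j0.025 → |·| ≈ 1.0003, ∠ ≈ 1.43°
|H| = 0.025 · 1.4142 / (1.0003) ≈ 0.035344
Gain = 20 log₁₀(0.035344) ≈ -29.03 dB
∠H = (45.00°) − (1.43°) = 43.57°

-29.0 dB, 43.6°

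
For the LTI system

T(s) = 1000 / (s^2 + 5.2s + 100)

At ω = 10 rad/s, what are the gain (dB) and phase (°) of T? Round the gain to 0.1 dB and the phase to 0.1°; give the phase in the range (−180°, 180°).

25.7 dB, -90.0°

At s = jω = j10:
quadratic: (j10)² + 5.2·j10 + 100 = 0 + j52 → |·| ≈ 52, ∠ ≈ 90.00°
|T| = 1000 / 52 ≈ 19.231
Gain = 20 log₁₀(19.231) ≈ 25.68 dB
∠T = 0.00° − 90.00° = -90.00°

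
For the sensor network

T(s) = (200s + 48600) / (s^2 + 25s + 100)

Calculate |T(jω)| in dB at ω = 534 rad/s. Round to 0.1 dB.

-7.7 dB

Substitute s = j534:
Numerator: 200(j534) + 48600 = 48600 + j106800
Denominator: (j534)^2 + 25(j534) + 100 = -285056 + j13350
|N| = √(48600² + 106800²) ≈ 1.1734e+05, ∠N ≈ 65.53°
|D| = √(285056² + 13350²) ≈ 2.8537e+05, ∠D ≈ 177.32°
|T| = 1.1734e+05 / 2.8537e+05 ≈ 0.41119
Gain = 20 log₁₀(0.41119) ≈ -7.72 dB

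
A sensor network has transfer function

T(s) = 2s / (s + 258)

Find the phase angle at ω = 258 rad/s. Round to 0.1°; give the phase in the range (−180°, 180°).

45.0°

At s = jω = j258:
zero at origin: s = j258 → |·| = 258, ∠ = 90.00°
pole (s+258): 258 + j258 → |·| = √(258²+258²) = √133128 ≈ 364.87, ∠ = arctan(258/258) ≈ 45.00°
∠T = 90.00° − 45.00° = 45.00°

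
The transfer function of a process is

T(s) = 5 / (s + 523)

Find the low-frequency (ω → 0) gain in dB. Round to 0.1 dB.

T(0) = 5 / (523) ≈ 0.0095602
20 log₁₀(0.0095602) ≈ -40.39 dB

-40.4 dB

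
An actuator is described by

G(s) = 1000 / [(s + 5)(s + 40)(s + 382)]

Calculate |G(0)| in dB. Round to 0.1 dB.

G(0) = 1000 / (5·40·382) ≈ 0.013089
20 log₁₀(0.013089) ≈ -37.66 dB

-37.7 dB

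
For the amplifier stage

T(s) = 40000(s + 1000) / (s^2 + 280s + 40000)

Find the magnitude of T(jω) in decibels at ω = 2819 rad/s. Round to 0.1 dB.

At s = jω = j2819:
zero (s+1000): 1000 + j2819 → |·| = √(1000²+2819²) = √8946761 ≈ 2991.1, ∠ = arctan(2819/1000) ≈ 70.47°
quadratic: (j2819)² + 280·j2819 + 40000 = -7906761 + j789320 → |·| ≈ 7.9461e+06, ∠ ≈ 174.30°
|T| = 40000 · 2991.1 / 7.9461e+06 ≈ 15.057
Gain = 20 log₁₀(15.057) ≈ 23.55 dB

23.6 dB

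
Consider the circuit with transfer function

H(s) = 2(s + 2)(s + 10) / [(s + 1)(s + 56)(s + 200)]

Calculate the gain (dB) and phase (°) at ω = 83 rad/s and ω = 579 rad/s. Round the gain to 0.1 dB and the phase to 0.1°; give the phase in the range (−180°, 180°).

At s = jω = j83:
zero (s+2): 2 + j83 → |·| = √(2²+83²) = √6893 ≈ 83.024, ∠ = arctan(83/2) ≈ 88.62°
zero (s+10): 10 + j83 → |·| = √(10²+83²) = √6989 ≈ 83.6, ∠ = arctan(83/10) ≈ 83.13°
pole (s+1): 1 + j83 → |·| = √(1²+83²) = √6890 ≈ 83.006, ∠ = arctan(83/1) ≈ 89.31°
pole (s+56): 56 + j83 → |·| = √(56²+83²) = √10025 ≈ 100.12, ∠ = arctan(83/56) ≈ 55.99°
pole (s+200): 200 + j83 → |·| = √(200²+83²) = √46889 ≈ 216.54, ∠ = arctan(83/200) ≈ 22.54°
|H| = 2 · 6940.8 / 1.7996e+06 ≈ 0.0077137
Gain = 20 log₁₀(0.0077137) ≈ -42.25 dB
∠H = 171.75° − 167.84° = 3.91°

At s = jω = j579:
zero (s+2): 2 + j579 → |·| = √(2²+579²) = √335245 ≈ 579, ∠ = arctan(579/2) ≈ 89.80°
zero (s+10): 10 + j579 → |·| = √(10²+579²) = √335341 ≈ 579.09, ∠ = arctan(579/10) ≈ 89.01°
pole (s+1): 1 + j579 → |·| = √(1²+579²) = √335242 ≈ 579, ∠ = arctan(579/1) ≈ 89.90°
pole (s+56): 56 + j579 → |·| = √(56²+579²) = √338377 ≈ 581.7, ∠ = arctan(579/56) ≈ 84.48°
pole (s+200): 200 + j579 → |·| = √(200²+579²) = √375241 ≈ 612.57, ∠ = arctan(579/200) ≈ 70.94°
|H| = 2 · 3.3529e+05 / 2.0632e+08 ≈ 0.0032502
Gain = 20 log₁₀(0.0032502) ≈ -49.76 dB
∠H = 178.81° − 245.32° = -66.51°

ω = 83: -42.3 dB, 3.9°; ω = 579: -49.8 dB, -66.5°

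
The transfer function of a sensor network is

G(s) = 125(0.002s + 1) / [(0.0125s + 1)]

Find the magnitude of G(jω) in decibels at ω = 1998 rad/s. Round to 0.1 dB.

At ω = 1998 rad/s:
zero (1 + j1998·0.002) = 1 + j3.996 → |·| ≈ 4.1192, ∠ ≈ 75.95°
pole (1 + j1998·0.0125) = 1 + j24.975 → |·| ≈ 24.995, ∠ ≈ 87.71°
|G| = 125 · 4.1192 / (24.995) ≈ 20.6
Gain = 20 log₁₀(20.6) ≈ 26.28 dB

26.3 dB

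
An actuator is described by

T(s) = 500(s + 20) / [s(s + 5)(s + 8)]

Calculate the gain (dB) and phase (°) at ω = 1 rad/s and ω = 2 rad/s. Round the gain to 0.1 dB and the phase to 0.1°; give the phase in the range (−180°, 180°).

ω = 1: 47.7 dB, -105.6°; ω = 2: 41.1 dB, -120.1°

At s = jω = j1:
zero (s+20): 20 + j1 → |·| = √(20²+1²) = √401 ≈ 20.025, ∠ = arctan(1/20) ≈ 2.86°
pole (s+5): 5 + j1 → |·| = √(5²+1²) = √26 ≈ 5.099, ∠ = arctan(1/5) ≈ 11.31°
pole (s+8): 8 + j1 → |·| = √(8²+1²) = √65 ≈ 8.0623, ∠ = arctan(1/8) ≈ 7.13°
pole at origin: |s| = 1, ∠ = 90.00° (in denominator)
|T| = 500 · 20.025 / 41.11 ≈ 243.55
Gain = 20 log₁₀(243.55) ≈ 47.73 dB
∠T = 2.86° − 108.44° = -105.58°

At s = jω = j2:
zero (s+20): 20 + j2 → |·| = √(20²+2²) = √404 ≈ 20.1, ∠ = arctan(2/20) ≈ 5.71°
pole (s+5): 5 + j2 → |·| = √(5²+2²) = √29 ≈ 5.3852, ∠ = arctan(2/5) ≈ 21.80°
pole (s+8): 8 + j2 → |·| = √(8²+2²) = √68 ≈ 8.2462, ∠ = arctan(2/8) ≈ 14.04°
pole at origin: |s| = 2, ∠ = 90.00° (in denominator)
|T| = 500 · 20.1 / 88.815 ≈ 113.16
Gain = 20 log₁₀(113.16) ≈ 41.07 dB
∠T = 5.71° − 125.84° = -120.13°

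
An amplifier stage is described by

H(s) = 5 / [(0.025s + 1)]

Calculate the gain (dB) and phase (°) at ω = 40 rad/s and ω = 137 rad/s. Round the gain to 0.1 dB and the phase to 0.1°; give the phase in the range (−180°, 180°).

At ω = 40 rad/s:
pole (1 + j40·0.025) = 1 + j1 → |·| ≈ 1.4142, ∠ ≈ 45.00°
|H| = 5 · 1 / (1.4142) ≈ 3.5356
Gain = 20 log₁₀(3.5356) ≈ 10.97 dB
∠H = (0°) − (45.00°) = -45.00°

At ω = 137 rad/s:
pole (1 + j137·0.025) = 1 + j3.425 → |·| ≈ 3.568, ∠ ≈ 73.72°
|H| = 5 · 1 / (3.568) ≈ 1.4013
Gain = 20 log₁₀(1.4013) ≈ 2.93 dB
∠H = (0°) − (73.72°) = -73.72°

ω = 40: 11.0 dB, -45.0°; ω = 137: 2.9 dB, -73.7°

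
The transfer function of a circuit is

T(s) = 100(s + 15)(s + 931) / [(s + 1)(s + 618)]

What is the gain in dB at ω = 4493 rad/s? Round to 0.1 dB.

At s = jω = j4493:
zero (s+15): 15 + j4493 → |·| = √(15²+4493²) = √20187274 ≈ 4493, ∠ = arctan(4493/15) ≈ 89.81°
zero (s+931): 931 + j4493 → |·| = √(931²+4493²) = √21053810 ≈ 4588.4, ∠ = arctan(4493/931) ≈ 78.29°
pole (s+1): 1 + j4493 → |·| = √(1²+4493²) = √20187050 ≈ 4493, ∠ = arctan(4493/1) ≈ 89.99°
pole (s+618): 618 + j4493 → |·| = √(618²+4493²) = √20568973 ≈ 4535.3, ∠ = arctan(4493/618) ≈ 82.17°
|T| = 100 · 2.0616e+07 / 2.0377e+07 ≈ 101.17
Gain = 20 log₁₀(101.17) ≈ 40.10 dB

40.1 dB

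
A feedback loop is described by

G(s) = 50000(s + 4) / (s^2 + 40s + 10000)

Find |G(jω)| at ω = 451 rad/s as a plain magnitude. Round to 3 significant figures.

116

At s = jω = j451:
zero (s+4): 4 + j451 → |·| = √(4²+451²) = √203417 ≈ 451.02, ∠ = arctan(451/4) ≈ 89.49°
quadratic: (j451)² + 40·j451 + 10000 = -193401 + j18040 → |·| ≈ 1.9424e+05, ∠ ≈ 174.67°
|G| = 50000 · 451.02 / 1.9424e+05 ≈ 116.1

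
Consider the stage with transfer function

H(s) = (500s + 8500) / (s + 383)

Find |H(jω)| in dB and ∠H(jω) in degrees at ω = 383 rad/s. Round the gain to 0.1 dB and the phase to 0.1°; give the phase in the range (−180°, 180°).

51.0 dB, 42.5°

Substitute s = j383:
Numerator: 500(j383) + 8500 = 8500 + j191500
Denominator: (j383) + 383 = 383 + j383
|N| = √(8500² + 191500²) ≈ 1.9169e+05, ∠N ≈ 87.46°
|D| = √(383² + 383²) ≈ 541.64, ∠D ≈ 45.00°
|H| = 1.9169e+05 / 541.64 ≈ 353.91
Gain = 20 log₁₀(353.91) ≈ 50.98 dB
∠H = 87.46° − 45.00° = 42.46°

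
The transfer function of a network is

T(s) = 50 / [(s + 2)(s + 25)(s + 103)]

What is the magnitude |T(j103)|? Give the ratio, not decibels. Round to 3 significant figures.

3.14e-05

At s = jω = j103:
pole (s+2): 2 + j103 → |·| = √(2²+103²) = √10613 ≈ 103.02, ∠ = arctan(103/2) ≈ 88.89°
pole (s+25): 25 + j103 → |·| = √(25²+103²) = √11234 ≈ 105.99, ∠ = arctan(103/25) ≈ 76.36°
pole (s+103): 103 + j103 → |·| = √(103²+103²) = √21218 ≈ 145.66, ∠ = arctan(103/103) ≈ 45.00°
|T| = 50 / 1.5905e+06 ≈ 3.1437e-05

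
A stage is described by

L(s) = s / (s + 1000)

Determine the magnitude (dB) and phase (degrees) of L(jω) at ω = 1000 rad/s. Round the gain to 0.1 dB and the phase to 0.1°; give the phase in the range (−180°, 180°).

At s = jω = j1000:
zero at origin: s = j1000 → |·| = 1000, ∠ = 90.00°
pole (s+1000): 1000 + j1000 → |·| = √(1000²+1000²) = √2000000 ≈ 1414.2, ∠ = arctan(1000/1000) ≈ 45.00°
|L| = 1 · 1000 / 1414.2 ≈ 0.70711
Gain = 20 log₁₀(0.70711) ≈ -3.01 dB
∠L = 90.00° − 45.00° = 45.00°

-3.0 dB, 45.0°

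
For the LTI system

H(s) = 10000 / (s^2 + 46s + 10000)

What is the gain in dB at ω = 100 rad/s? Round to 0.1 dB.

At s = jω = j100:
quadratic: (j100)² + 46·j100 + 10000 = 0 + j4600 → |·| ≈ 4600, ∠ ≈ 90.00°
|H| = 10000 / 4600 ≈ 2.1739
Gain = 20 log₁₀(2.1739) ≈ 6.74 dB

6.7 dB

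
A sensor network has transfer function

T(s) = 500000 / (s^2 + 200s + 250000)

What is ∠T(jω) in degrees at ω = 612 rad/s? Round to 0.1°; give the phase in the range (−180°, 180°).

-135.5°

At s = jω = j612:
quadratic: (j612)² + 200·j612 + 250000 = -124544 + j122400 → |·| ≈ 1.7462e+05, ∠ ≈ 135.50°
∠T = 0.00° − 135.50° = -135.50°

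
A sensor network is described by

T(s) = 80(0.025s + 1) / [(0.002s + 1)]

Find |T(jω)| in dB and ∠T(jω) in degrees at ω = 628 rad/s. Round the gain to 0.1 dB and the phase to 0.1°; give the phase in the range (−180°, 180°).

At ω = 628 rad/s:
zero (1 + j628·0.025) = 1 + j15.7 → |·| ≈ 15.732, ∠ ≈ 86.36°
pole (1 + j628·0.002) = 1 + j1.256 → |·| ≈ 1.6055, ∠ ≈ 51.47°
|T| = 80 · 15.732 / (1.6055) ≈ 783.91
Gain = 20 log₁₀(783.91) ≈ 57.89 dB
∠T = (86.36°) − (51.47°) = 34.89°

57.9 dB, 34.9°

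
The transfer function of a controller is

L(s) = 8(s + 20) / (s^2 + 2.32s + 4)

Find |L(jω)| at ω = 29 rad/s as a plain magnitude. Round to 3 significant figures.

At s = jω = j29:
zero (s+20): 20 + j29 → |·| = √(20²+29²) = √1241 ≈ 35.228, ∠ = arctan(29/20) ≈ 55.41°
quadratic: (j29)² + 2.32·j29 + 4 = -837 + j67.28 → |·| ≈ 839.7, ∠ ≈ 175.40°
|L| = 8 · 35.228 / 839.7 ≈ 0.33562

0.336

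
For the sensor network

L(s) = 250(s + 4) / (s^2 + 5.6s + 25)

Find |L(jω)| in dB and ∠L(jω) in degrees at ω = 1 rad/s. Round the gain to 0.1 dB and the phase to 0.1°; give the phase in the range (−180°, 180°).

At s = jω = j1:
zero (s+4): 4 + j1 → |·| = √(4²+1²) = √17 ≈ 4.1231, ∠ = arctan(1/4) ≈ 14.04°
quadratic: (j1)² + 5.6·j1 + 25 = 24 + j5.6 → |·| ≈ 24.645, ∠ ≈ 13.13°
|L| = 250 · 4.1231 / 24.645 ≈ 41.825
Gain = 20 log₁₀(41.825) ≈ 32.43 dB
∠L = 14.04° − 13.13° = 0.91°

32.4 dB, 0.9°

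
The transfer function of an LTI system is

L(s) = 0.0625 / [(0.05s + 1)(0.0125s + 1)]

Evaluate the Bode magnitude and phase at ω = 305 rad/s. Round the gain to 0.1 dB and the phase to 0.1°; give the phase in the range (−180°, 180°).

At ω = 305 rad/s:
pole (1 + j305·0.05) = 1 + j15.25 → |·| ≈ 15.283, ∠ ≈ 86.25°
pole (1 + j305·0.0125) = 1 + j3.8125 → |·| ≈ 3.9415, ∠ ≈ 75.30°
|L| = 0.0625 · 1 / (15.283 · 3.9415) ≈ 0.0010376
Gain = 20 log₁₀(0.0010376) ≈ -59.68 dB
∠L = (0°) − (86.25° + 75.30°) = -161.55°

-59.7 dB, -161.6°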